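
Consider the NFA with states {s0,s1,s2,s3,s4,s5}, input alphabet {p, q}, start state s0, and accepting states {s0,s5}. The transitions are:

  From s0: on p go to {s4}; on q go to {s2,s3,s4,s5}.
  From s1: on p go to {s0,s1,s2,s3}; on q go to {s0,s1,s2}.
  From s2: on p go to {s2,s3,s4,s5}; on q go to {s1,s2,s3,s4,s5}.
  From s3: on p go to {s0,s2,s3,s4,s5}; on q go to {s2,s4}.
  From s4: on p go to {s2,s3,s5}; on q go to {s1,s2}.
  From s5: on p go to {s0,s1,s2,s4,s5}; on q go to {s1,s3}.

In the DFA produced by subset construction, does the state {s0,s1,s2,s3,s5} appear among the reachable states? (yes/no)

Start state of the DFA: {s0}.
{s0} --p--> {s4}  [new]
{s0} --q--> {s2,s3,s4,s5}  [new]
{s4} --p--> {s2,s3,s5}  [new]
{s4} --q--> {s1,s2}  [new]
{s2,s3,s4,s5} --p--> {s0,s1,s2,s3,s4,s5}  [new]
{s2,s3,s4,s5} --q--> {s1,s2,s3,s4,s5}  [new]
{s2,s3,s5} --p--> {s0,s1,s2,s3,s4,s5}  [seen]
{s2,s3,s5} --q--> {s1,s2,s3,s4,s5}  [seen]
{s1,s2} --p--> {s0,s1,s2,s3,s4,s5}  [seen]
{s1,s2} --q--> {s0,s1,s2,s3,s4,s5}  [seen]
{s0,s1,s2,s3,s4,s5} --p--> {s0,s1,s2,s3,s4,s5}  [seen]
{s0,s1,s2,s3,s4,s5} --q--> {s0,s1,s2,s3,s4,s5}  [seen]
{s1,s2,s3,s4,s5} --p--> {s0,s1,s2,s3,s4,s5}  [seen]
{s1,s2,s3,s4,s5} --q--> {s0,s1,s2,s3,s4,s5}  [seen]
Reachable DFA states: {s0}, {s4}, {s2,s3,s4,s5}, {s2,s3,s5}, {s1,s2}, {s0,s1,s2,s3,s4,s5}, {s1,s2,s3,s4,s5}.
{s0,s1,s2,s3,s5} is not among them.

no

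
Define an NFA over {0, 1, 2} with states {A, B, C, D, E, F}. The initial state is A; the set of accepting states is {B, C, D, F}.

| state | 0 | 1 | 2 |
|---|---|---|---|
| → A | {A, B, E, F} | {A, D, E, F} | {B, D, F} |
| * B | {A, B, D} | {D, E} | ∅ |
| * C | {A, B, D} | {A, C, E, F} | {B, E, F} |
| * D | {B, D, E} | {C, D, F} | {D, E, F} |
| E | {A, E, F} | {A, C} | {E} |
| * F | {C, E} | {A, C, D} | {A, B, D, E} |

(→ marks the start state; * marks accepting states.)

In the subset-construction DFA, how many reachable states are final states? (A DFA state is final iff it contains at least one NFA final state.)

Start state of the DFA: {A}.
{A} --0--> {A, B, E, F}  [new]
{A} --1--> {A, D, E, F}  [new]
{A} --2--> {B, D, F}  [new]
{A, B, E, F} --0--> {A, B, C, D, E, F}  [new]
{A, B, E, F} --1--> {A, C, D, E, F}  [new]
{A, B, E, F} --2--> {A, B, D, E, F}  [new]
{A, D, E, F} --0--> {A, B, C, D, E, F}  [seen]
{A, D, E, F} --1--> {A, C, D, E, F}  [seen]
{A, D, E, F} --2--> {A, B, D, E, F}  [seen]
{B, D, F} --0--> {A, B, C, D, E}  [new]
{B, D, F} --1--> {A, C, D, E, F}  [seen]
{B, D, F} --2--> {A, B, D, E, F}  [seen]
{A, B, C, D, E, F} --0--> {A, B, C, D, E, F}  [seen]
{A, B, C, D, E, F} --1--> {A, C, D, E, F}  [seen]
{A, B, C, D, E, F} --2--> {A, B, D, E, F}  [seen]
{A, C, D, E, F} --0--> {A, B, C, D, E, F}  [seen]
{A, C, D, E, F} --1--> {A, C, D, E, F}  [seen]
{A, C, D, E, F} --2--> {A, B, D, E, F}  [seen]
{A, B, D, E, F} --0--> {A, B, C, D, E, F}  [seen]
{A, B, D, E, F} --1--> {A, C, D, E, F}  [seen]
{A, B, D, E, F} --2--> {A, B, D, E, F}  [seen]
{A, B, C, D, E} --0--> {A, B, D, E, F}  [seen]
{A, B, C, D, E} --1--> {A, C, D, E, F}  [seen]
{A, B, C, D, E} --2--> {B, D, E, F}  [new]
{B, D, E, F} --0--> {A, B, C, D, E, F}  [seen]
{B, D, E, F} --1--> {A, C, D, E, F}  [seen]
{B, D, E, F} --2--> {A, B, D, E, F}  [seen]
Reachable DFA states: {A}, {A, B, E, F}, {A, D, E, F}, {B, D, F}, {A, B, C, D, E, F}, {A, C, D, E, F}, {A, B, D, E, F}, {A, B, C, D, E}, {B, D, E, F}.
Accepting DFA states (contain an NFA accepting state): {A, B, E, F}, {A, D, E, F}, {B, D, F}, {A, B, C, D, E, F}, {A, C, D, E, F}, {A, B, D, E, F}, {A, B, C, D, E}, {B, D, E, F}.

8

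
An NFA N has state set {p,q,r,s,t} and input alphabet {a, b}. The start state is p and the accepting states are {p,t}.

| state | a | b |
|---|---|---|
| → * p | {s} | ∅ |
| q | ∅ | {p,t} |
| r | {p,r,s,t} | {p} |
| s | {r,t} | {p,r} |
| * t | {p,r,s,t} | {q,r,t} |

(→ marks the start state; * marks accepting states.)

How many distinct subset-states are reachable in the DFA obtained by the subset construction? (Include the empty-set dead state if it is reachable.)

7

Start state of the DFA: {p}.
{p} --a--> {s}  [new]
{p} --b--> ∅  [new]
{s} --a--> {r,t}  [new]
{s} --b--> {p,r}  [new]
∅ --a--> ∅  [seen]
∅ --b--> ∅  [seen]
{r,t} --a--> {p,r,s,t}  [new]
{r,t} --b--> {p,q,r,t}  [new]
{p,r} --a--> {p,r,s,t}  [seen]
{p,r} --b--> {p}  [seen]
{p,r,s,t} --a--> {p,r,s,t}  [seen]
{p,r,s,t} --b--> {p,q,r,t}  [seen]
{p,q,r,t} --a--> {p,r,s,t}  [seen]
{p,q,r,t} --b--> {p,q,r,t}  [seen]
Reachable DFA states: {p}, {s}, ∅, {r,t}, {p,r}, {p,r,s,t}, {p,q,r,t}.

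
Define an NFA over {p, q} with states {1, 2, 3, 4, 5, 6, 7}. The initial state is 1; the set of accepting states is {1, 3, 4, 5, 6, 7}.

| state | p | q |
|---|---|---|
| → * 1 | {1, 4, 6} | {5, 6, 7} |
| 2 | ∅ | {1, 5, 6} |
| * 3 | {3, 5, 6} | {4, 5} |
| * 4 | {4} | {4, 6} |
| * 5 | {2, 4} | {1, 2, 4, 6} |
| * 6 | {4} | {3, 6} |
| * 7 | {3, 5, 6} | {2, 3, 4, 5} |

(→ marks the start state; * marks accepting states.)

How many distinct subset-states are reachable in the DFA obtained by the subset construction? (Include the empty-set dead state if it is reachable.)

Start state of the DFA: {1}.
{1} --p--> {1, 4, 6}  [new]
{1} --q--> {5, 6, 7}  [new]
{1, 4, 6} --p--> {1, 4, 6}  [seen]
{1, 4, 6} --q--> {3, 4, 5, 6, 7}  [new]
{5, 6, 7} --p--> {2, 3, 4, 5, 6}  [new]
{5, 6, 7} --q--> {1, 2, 3, 4, 5, 6}  [new]
{3, 4, 5, 6, 7} --p--> {2, 3, 4, 5, 6}  [seen]
{3, 4, 5, 6, 7} --q--> {1, 2, 3, 4, 5, 6}  [seen]
{2, 3, 4, 5, 6} --p--> {2, 3, 4, 5, 6}  [seen]
{2, 3, 4, 5, 6} --q--> {1, 2, 3, 4, 5, 6}  [seen]
{1, 2, 3, 4, 5, 6} --p--> {1, 2, 3, 4, 5, 6}  [seen]
{1, 2, 3, 4, 5, 6} --q--> {1, 2, 3, 4, 5, 6, 7}  [new]
{1, 2, 3, 4, 5, 6, 7} --p--> {1, 2, 3, 4, 5, 6}  [seen]
{1, 2, 3, 4, 5, 6, 7} --q--> {1, 2, 3, 4, 5, 6, 7}  [seen]
Reachable DFA states: {1}, {1, 4, 6}, {5, 6, 7}, {3, 4, 5, 6, 7}, {2, 3, 4, 5, 6}, {1, 2, 3, 4, 5, 6}, {1, 2, 3, 4, 5, 6, 7}.

7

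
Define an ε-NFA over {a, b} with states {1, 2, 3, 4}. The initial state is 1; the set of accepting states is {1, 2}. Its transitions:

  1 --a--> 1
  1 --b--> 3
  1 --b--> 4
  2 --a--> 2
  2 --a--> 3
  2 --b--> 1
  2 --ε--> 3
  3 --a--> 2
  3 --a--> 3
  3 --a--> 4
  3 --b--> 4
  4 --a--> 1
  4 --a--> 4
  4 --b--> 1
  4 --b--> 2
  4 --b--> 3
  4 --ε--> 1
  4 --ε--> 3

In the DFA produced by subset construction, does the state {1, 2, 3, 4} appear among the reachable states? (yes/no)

yes

Start state of the DFA: {1} (ε-closure of the NFA start).
{1} --a--> {1}  [seen]
{1} --b--> {1, 3, 4}  [new]
{1, 3, 4} --a--> {1, 2, 3, 4}  [new]
{1, 3, 4} --b--> {1, 2, 3, 4}  [seen]
{1, 2, 3, 4} --a--> {1, 2, 3, 4}  [seen]
{1, 2, 3, 4} --b--> {1, 2, 3, 4}  [seen]
Reachable DFA states: {1}, {1, 3, 4}, {1, 2, 3, 4}.
{1, 2, 3, 4} is among them.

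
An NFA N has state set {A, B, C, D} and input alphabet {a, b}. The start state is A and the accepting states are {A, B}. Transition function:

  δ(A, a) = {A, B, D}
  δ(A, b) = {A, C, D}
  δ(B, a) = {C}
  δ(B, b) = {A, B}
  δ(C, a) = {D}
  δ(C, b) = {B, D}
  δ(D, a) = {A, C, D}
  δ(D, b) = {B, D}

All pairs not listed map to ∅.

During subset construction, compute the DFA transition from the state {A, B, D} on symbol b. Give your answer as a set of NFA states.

{A, B, C, D}

δ(A,b) = {A, C, D}; δ(B,b) = {A, B}; δ(D,b) = {B, D}.
Union: {A, B, C, D}.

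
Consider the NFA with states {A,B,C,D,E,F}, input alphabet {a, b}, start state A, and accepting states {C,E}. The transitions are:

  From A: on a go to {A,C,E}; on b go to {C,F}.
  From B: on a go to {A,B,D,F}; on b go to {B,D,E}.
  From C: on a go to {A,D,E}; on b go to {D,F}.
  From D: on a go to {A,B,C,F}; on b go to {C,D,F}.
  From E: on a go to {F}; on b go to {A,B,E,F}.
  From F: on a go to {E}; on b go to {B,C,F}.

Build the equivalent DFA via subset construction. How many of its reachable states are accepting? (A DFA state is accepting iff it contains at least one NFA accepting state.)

Start state of the DFA: {A}.
{A} --a--> {A,C,E}  [new]
{A} --b--> {C,F}  [new]
{A,C,E} --a--> {A,C,D,E,F}  [new]
{A,C,E} --b--> {A,B,C,D,E,F}  [new]
{C,F} --a--> {A,D,E}  [new]
{C,F} --b--> {B,C,D,F}  [new]
{A,C,D,E,F} --a--> {A,B,C,D,E,F}  [seen]
{A,C,D,E,F} --b--> {A,B,C,D,E,F}  [seen]
{A,B,C,D,E,F} --a--> {A,B,C,D,E,F}  [seen]
{A,B,C,D,E,F} --b--> {A,B,C,D,E,F}  [seen]
{A,D,E} --a--> {A,B,C,E,F}  [new]
{A,D,E} --b--> {A,B,C,D,E,F}  [seen]
{B,C,D,F} --a--> {A,B,C,D,E,F}  [seen]
{B,C,D,F} --b--> {B,C,D,E,F}  [new]
{A,B,C,E,F} --a--> {A,B,C,D,E,F}  [seen]
{A,B,C,E,F} --b--> {A,B,C,D,E,F}  [seen]
{B,C,D,E,F} --a--> {A,B,C,D,E,F}  [seen]
{B,C,D,E,F} --b--> {A,B,C,D,E,F}  [seen]
Reachable DFA states: {A}, {A,C,E}, {C,F}, {A,C,D,E,F}, {A,B,C,D,E,F}, {A,D,E}, {B,C,D,F}, {A,B,C,E,F}, {B,C,D,E,F}.
Accepting DFA states (contain an NFA accepting state): {A,C,E}, {C,F}, {A,C,D,E,F}, {A,B,C,D,E,F}, {A,D,E}, {B,C,D,F}, {A,B,C,E,F}, {B,C,D,E,F}.

8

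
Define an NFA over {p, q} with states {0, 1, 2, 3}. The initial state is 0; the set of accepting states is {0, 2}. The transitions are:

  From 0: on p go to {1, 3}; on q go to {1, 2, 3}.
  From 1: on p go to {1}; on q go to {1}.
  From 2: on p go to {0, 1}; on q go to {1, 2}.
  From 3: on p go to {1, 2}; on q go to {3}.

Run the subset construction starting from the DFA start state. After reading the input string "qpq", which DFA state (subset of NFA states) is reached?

Start: {0}.
δ(0,q) = {1, 2, 3}.
Union: {1, 2, 3}.
After q: {1, 2, 3}.
δ(1,p) = {1}; δ(2,p) = {0, 1}; δ(3,p) = {1, 2}.
Union: {0, 1, 2}.
After p: {0, 1, 2}.
δ(0,q) = {1, 2, 3}; δ(1,q) = {1}; δ(2,q) = {1, 2}.
Union: {1, 2, 3}.
After q: {1, 2, 3}.

{1, 2, 3}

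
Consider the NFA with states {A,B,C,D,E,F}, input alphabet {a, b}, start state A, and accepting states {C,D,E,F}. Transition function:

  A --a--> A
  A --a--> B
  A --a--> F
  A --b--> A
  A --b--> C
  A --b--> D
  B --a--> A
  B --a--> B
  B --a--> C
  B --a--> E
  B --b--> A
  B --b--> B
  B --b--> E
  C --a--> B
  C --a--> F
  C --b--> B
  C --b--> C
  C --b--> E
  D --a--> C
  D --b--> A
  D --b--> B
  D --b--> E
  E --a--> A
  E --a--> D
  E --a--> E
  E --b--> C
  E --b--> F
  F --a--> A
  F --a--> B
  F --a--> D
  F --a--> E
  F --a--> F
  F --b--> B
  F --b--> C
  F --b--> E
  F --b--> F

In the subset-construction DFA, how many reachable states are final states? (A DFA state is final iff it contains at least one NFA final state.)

5

Start state of the DFA: {A}.
{A} --a--> {A,B,F}  [new]
{A} --b--> {A,C,D}  [new]
{A,B,F} --a--> {A,B,C,D,E,F}  [new]
{A,B,F} --b--> {A,B,C,D,E,F}  [seen]
{A,C,D} --a--> {A,B,C,F}  [new]
{A,C,D} --b--> {A,B,C,D,E}  [new]
{A,B,C,D,E,F} --a--> {A,B,C,D,E,F}  [seen]
{A,B,C,D,E,F} --b--> {A,B,C,D,E,F}  [seen]
{A,B,C,F} --a--> {A,B,C,D,E,F}  [seen]
{A,B,C,F} --b--> {A,B,C,D,E,F}  [seen]
{A,B,C,D,E} --a--> {A,B,C,D,E,F}  [seen]
{A,B,C,D,E} --b--> {A,B,C,D,E,F}  [seen]
Reachable DFA states: {A}, {A,B,F}, {A,C,D}, {A,B,C,D,E,F}, {A,B,C,F}, {A,B,C,D,E}.
Accepting DFA states (contain an NFA accepting state): {A,B,F}, {A,C,D}, {A,B,C,D,E,F}, {A,B,C,F}, {A,B,C,D,E}.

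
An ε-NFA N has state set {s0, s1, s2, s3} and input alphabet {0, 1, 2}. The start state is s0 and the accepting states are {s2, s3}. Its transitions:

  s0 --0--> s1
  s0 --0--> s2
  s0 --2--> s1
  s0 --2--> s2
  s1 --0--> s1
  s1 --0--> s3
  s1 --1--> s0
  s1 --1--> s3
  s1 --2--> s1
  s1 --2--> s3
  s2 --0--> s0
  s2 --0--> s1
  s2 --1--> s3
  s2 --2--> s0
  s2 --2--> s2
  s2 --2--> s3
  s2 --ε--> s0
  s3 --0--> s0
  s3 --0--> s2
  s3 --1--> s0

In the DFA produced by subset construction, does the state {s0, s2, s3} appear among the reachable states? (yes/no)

no

Start state of the DFA: {s0} (ε-closure of the NFA start).
{s0} --0--> {s0, s1, s2}  [new]
{s0} --1--> ∅  [new]
{s0} --2--> {s0, s1, s2}  [seen]
{s0, s1, s2} --0--> {s0, s1, s2, s3}  [new]
{s0, s1, s2} --1--> {s0, s3}  [new]
{s0, s1, s2} --2--> {s0, s1, s2, s3}  [seen]
∅ --0--> ∅  [seen]
∅ --1--> ∅  [seen]
∅ --2--> ∅  [seen]
{s0, s1, s2, s3} --0--> {s0, s1, s2, s3}  [seen]
{s0, s1, s2, s3} --1--> {s0, s3}  [seen]
{s0, s1, s2, s3} --2--> {s0, s1, s2, s3}  [seen]
{s0, s3} --0--> {s0, s1, s2}  [seen]
{s0, s3} --1--> {s0}  [seen]
{s0, s3} --2--> {s0, s1, s2}  [seen]
Reachable DFA states: {s0}, {s0, s1, s2}, ∅, {s0, s1, s2, s3}, {s0, s3}.
{s0, s2, s3} is not among them.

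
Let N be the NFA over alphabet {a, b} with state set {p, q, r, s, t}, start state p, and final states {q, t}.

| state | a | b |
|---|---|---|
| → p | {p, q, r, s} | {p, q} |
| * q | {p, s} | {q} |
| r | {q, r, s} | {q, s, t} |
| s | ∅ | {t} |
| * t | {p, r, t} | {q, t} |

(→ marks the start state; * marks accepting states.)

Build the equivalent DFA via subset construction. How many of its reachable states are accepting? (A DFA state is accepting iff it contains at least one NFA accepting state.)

5

Start state of the DFA: {p}.
{p} --a--> {p, q, r, s}  [new]
{p} --b--> {p, q}  [new]
{p, q, r, s} --a--> {p, q, r, s}  [seen]
{p, q, r, s} --b--> {p, q, s, t}  [new]
{p, q} --a--> {p, q, r, s}  [seen]
{p, q} --b--> {p, q}  [seen]
{p, q, s, t} --a--> {p, q, r, s, t}  [new]
{p, q, s, t} --b--> {p, q, t}  [new]
{p, q, r, s, t} --a--> {p, q, r, s, t}  [seen]
{p, q, r, s, t} --b--> {p, q, s, t}  [seen]
{p, q, t} --a--> {p, q, r, s, t}  [seen]
{p, q, t} --b--> {p, q, t}  [seen]
Reachable DFA states: {p}, {p, q, r, s}, {p, q}, {p, q, s, t}, {p, q, r, s, t}, {p, q, t}.
Accepting DFA states (contain an NFA accepting state): {p, q, r, s}, {p, q}, {p, q, s, t}, {p, q, r, s, t}, {p, q, t}.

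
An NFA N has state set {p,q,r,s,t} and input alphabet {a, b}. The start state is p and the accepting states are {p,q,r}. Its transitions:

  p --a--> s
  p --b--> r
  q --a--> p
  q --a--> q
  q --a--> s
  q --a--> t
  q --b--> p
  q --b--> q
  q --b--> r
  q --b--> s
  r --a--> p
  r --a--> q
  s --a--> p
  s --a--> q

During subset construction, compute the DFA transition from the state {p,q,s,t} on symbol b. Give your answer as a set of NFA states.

{p,q,r,s}

δ(p,b) = {r}; δ(q,b) = {p,q,r,s}; δ(s,b) = ∅; δ(t,b) = ∅.
Union: {p,q,r,s}.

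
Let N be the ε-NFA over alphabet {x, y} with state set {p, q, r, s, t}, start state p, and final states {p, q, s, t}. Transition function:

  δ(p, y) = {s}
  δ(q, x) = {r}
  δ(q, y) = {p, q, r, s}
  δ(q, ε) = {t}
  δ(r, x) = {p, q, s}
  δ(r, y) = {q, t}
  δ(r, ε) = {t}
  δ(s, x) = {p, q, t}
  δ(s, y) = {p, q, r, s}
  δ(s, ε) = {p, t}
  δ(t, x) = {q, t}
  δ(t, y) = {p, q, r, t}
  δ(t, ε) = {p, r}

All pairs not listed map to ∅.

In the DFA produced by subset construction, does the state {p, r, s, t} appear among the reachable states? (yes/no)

Start state of the DFA: {p} (ε-closure of the NFA start).
{p} --x--> ∅  [new]
{p} --y--> {p, r, s, t}  [new]
∅ --x--> ∅  [seen]
∅ --y--> ∅  [seen]
{p, r, s, t} --x--> {p, q, r, s, t}  [new]
{p, r, s, t} --y--> {p, q, r, s, t}  [seen]
{p, q, r, s, t} --x--> {p, q, r, s, t}  [seen]
{p, q, r, s, t} --y--> {p, q, r, s, t}  [seen]
Reachable DFA states: {p}, ∅, {p, r, s, t}, {p, q, r, s, t}.
{p, r, s, t} is among them.

yes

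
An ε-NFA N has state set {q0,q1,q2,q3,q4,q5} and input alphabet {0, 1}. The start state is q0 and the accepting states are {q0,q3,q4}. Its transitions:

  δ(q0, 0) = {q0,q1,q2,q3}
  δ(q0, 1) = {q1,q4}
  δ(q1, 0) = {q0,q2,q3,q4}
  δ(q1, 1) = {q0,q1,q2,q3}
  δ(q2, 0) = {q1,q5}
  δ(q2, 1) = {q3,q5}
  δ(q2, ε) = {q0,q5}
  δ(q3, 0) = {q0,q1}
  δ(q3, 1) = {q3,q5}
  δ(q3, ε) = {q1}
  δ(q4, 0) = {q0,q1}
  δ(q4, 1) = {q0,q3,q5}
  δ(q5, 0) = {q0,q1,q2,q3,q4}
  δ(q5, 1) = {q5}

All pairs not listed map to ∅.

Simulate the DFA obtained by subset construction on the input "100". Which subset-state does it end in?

{q0,q1,q2,q3,q4,q5}

Start: {q0}.
δ(q0,1) = {q1,q4}.
Union: {q1,q4}.
After 1: {q1,q4}.
δ(q1,0) = {q0,q2,q3,q4}; δ(q4,0) = {q0,q1}.
Union: {q0,q1,q2,q3,q4}.
ε-closure gives {q0,q1,q2,q3,q4,q5}.
After 0: {q0,q1,q2,q3,q4,q5}.
δ(q0,0) = {q0,q1,q2,q3}; δ(q1,0) = {q0,q2,q3,q4}; δ(q2,0) = {q1,q5}; δ(q3,0) = {q0,q1}; δ(q4,0) = {q0,q1}; δ(q5,0) = {q0,q1,q2,q3,q4}.
Union: {q0,q1,q2,q3,q4,q5}.
After 0: {q0,q1,q2,q3,q4,q5}.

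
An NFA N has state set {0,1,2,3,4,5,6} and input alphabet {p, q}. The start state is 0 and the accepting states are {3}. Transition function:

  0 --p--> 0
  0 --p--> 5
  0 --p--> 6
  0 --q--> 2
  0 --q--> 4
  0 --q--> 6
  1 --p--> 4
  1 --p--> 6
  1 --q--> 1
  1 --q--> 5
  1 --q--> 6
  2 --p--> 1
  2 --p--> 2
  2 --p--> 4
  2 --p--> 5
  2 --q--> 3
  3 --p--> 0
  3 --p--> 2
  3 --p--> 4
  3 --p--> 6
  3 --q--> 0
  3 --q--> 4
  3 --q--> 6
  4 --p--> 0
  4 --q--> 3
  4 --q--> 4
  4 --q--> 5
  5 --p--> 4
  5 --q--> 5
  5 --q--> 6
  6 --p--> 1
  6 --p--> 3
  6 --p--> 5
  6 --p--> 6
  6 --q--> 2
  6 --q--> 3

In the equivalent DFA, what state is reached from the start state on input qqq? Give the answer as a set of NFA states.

Start: {0}.
δ(0,q) = {2,4,6}.
Union: {2,4,6}.
After q: {2,4,6}.
δ(2,q) = {3}; δ(4,q) = {3,4,5}; δ(6,q) = {2,3}.
Union: {2,3,4,5}.
After q: {2,3,4,5}.
δ(2,q) = {3}; δ(3,q) = {0,4,6}; δ(4,q) = {3,4,5}; δ(5,q) = {5,6}.
Union: {0,3,4,5,6}.
After q: {0,3,4,5,6}.

{0,3,4,5,6}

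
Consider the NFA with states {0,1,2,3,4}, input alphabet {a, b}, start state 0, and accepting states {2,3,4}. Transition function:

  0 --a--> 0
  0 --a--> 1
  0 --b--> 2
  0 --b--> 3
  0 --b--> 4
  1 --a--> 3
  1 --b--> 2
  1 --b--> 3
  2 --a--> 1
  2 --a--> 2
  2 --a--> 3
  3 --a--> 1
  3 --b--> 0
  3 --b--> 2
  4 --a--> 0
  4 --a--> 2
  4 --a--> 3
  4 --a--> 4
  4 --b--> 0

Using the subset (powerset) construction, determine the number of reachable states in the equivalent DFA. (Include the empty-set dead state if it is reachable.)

8

Start state of the DFA: {0}.
{0} --a--> {0,1}  [new]
{0} --b--> {2,3,4}  [new]
{0,1} --a--> {0,1,3}  [new]
{0,1} --b--> {2,3,4}  [seen]
{2,3,4} --a--> {0,1,2,3,4}  [new]
{2,3,4} --b--> {0,2}  [new]
{0,1,3} --a--> {0,1,3}  [seen]
{0,1,3} --b--> {0,2,3,4}  [new]
{0,1,2,3,4} --a--> {0,1,2,3,4}  [seen]
{0,1,2,3,4} --b--> {0,2,3,4}  [seen]
{0,2} --a--> {0,1,2,3}  [new]
{0,2} --b--> {2,3,4}  [seen]
{0,2,3,4} --a--> {0,1,2,3,4}  [seen]
{0,2,3,4} --b--> {0,2,3,4}  [seen]
{0,1,2,3} --a--> {0,1,2,3}  [seen]
{0,1,2,3} --b--> {0,2,3,4}  [seen]
Reachable DFA states: {0}, {0,1}, {2,3,4}, {0,1,3}, {0,1,2,3,4}, {0,2}, {0,2,3,4}, {0,1,2,3}.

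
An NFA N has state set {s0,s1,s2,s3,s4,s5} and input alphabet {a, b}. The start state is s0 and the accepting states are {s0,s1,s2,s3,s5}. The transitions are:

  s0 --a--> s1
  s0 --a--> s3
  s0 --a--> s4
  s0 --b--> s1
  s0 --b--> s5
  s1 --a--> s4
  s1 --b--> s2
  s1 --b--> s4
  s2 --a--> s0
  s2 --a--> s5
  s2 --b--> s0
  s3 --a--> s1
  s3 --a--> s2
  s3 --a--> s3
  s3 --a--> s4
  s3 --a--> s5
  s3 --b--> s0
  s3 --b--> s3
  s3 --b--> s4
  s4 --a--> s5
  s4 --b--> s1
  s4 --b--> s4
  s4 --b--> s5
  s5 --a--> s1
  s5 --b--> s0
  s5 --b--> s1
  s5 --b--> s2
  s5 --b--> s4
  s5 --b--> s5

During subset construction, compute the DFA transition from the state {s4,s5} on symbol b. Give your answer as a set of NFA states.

δ(s4,b) = {s1,s4,s5}; δ(s5,b) = {s0,s1,s2,s4,s5}.
Union: {s0,s1,s2,s4,s5}.

{s0,s1,s2,s4,s5}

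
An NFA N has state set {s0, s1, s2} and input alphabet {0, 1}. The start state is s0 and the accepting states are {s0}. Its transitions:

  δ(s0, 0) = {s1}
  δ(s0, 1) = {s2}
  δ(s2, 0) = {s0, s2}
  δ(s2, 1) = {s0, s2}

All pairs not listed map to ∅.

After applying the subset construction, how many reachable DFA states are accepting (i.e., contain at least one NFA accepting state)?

Start state of the DFA: {s0}.
{s0} --0--> {s1}  [new]
{s0} --1--> {s2}  [new]
{s1} --0--> ∅  [new]
{s1} --1--> ∅  [seen]
{s2} --0--> {s0, s2}  [new]
{s2} --1--> {s0, s2}  [seen]
∅ --0--> ∅  [seen]
∅ --1--> ∅  [seen]
{s0, s2} --0--> {s0, s1, s2}  [new]
{s0, s2} --1--> {s0, s2}  [seen]
{s0, s1, s2} --0--> {s0, s1, s2}  [seen]
{s0, s1, s2} --1--> {s0, s2}  [seen]
Reachable DFA states: {s0}, {s1}, {s2}, ∅, {s0, s2}, {s0, s1, s2}.
Accepting DFA states (contain an NFA accepting state): {s0}, {s0, s2}, {s0, s1, s2}.

3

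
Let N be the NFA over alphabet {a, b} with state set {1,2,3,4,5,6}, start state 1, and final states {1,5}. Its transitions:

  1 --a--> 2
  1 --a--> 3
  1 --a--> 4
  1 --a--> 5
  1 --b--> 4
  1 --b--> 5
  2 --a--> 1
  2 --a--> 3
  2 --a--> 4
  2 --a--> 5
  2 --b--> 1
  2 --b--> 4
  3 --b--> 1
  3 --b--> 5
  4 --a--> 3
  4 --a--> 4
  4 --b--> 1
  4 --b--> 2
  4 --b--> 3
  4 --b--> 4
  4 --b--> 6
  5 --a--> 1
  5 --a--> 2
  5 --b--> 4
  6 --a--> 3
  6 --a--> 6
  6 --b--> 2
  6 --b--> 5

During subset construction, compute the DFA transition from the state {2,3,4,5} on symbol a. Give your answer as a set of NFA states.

δ(2,a) = {1,3,4,5}; δ(3,a) = ∅; δ(4,a) = {3,4}; δ(5,a) = {1,2}.
Union: {1,2,3,4,5}.

{1,2,3,4,5}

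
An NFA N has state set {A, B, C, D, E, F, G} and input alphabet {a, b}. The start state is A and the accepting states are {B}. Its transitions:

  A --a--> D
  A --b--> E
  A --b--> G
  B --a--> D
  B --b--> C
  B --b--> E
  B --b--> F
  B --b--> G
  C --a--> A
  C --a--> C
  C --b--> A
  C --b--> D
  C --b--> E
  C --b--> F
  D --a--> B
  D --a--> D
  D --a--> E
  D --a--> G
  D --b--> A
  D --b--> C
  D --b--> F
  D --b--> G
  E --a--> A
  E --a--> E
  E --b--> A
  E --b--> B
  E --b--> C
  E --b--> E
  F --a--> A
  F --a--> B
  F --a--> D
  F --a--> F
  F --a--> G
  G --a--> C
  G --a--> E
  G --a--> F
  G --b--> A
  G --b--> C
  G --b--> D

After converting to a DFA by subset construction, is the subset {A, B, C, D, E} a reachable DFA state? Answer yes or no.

yes

Start state of the DFA: {A}.
{A} --a--> {D}  [new]
{A} --b--> {E, G}  [new]
{D} --a--> {B, D, E, G}  [new]
{D} --b--> {A, C, F, G}  [new]
{E, G} --a--> {A, C, E, F}  [new]
{E, G} --b--> {A, B, C, D, E}  [new]
{B, D, E, G} --a--> {A, B, C, D, E, F, G}  [new]
{B, D, E, G} --b--> {A, B, C, D, E, F, G}  [seen]
{A, C, F, G} --a--> {A, B, C, D, E, F, G}  [seen]
{A, C, F, G} --b--> {A, C, D, E, F, G}  [new]
{A, C, E, F} --a--> {A, B, C, D, E, F, G}  [seen]
{A, C, E, F} --b--> {A, B, C, D, E, F, G}  [seen]
{A, B, C, D, E} --a--> {A, B, C, D, E, G}  [new]
{A, B, C, D, E} --b--> {A, B, C, D, E, F, G}  [seen]
{A, B, C, D, E, F, G} --a--> {A, B, C, D, E, F, G}  [seen]
{A, B, C, D, E, F, G} --b--> {A, B, C, D, E, F, G}  [seen]
{A, C, D, E, F, G} --a--> {A, B, C, D, E, F, G}  [seen]
{A, C, D, E, F, G} --b--> {A, B, C, D, E, F, G}  [seen]
{A, B, C, D, E, G} --a--> {A, B, C, D, E, F, G}  [seen]
{A, B, C, D, E, G} --b--> {A, B, C, D, E, F, G}  [seen]
Reachable DFA states: {A}, {D}, {E, G}, {B, D, E, G}, {A, C, F, G}, {A, C, E, F}, {A, B, C, D, E}, {A, B, C, D, E, F, G}, {A, C, D, E, F, G}, {A, B, C, D, E, G}.
{A, B, C, D, E} is among them.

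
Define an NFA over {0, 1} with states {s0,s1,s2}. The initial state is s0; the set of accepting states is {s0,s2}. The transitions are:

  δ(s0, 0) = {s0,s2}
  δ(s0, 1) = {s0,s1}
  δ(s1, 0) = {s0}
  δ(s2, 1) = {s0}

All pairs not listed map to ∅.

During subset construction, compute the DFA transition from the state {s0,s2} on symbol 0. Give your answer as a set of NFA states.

δ(s0,0) = {s0,s2}; δ(s2,0) = ∅.
Union: {s0,s2}.

{s0,s2}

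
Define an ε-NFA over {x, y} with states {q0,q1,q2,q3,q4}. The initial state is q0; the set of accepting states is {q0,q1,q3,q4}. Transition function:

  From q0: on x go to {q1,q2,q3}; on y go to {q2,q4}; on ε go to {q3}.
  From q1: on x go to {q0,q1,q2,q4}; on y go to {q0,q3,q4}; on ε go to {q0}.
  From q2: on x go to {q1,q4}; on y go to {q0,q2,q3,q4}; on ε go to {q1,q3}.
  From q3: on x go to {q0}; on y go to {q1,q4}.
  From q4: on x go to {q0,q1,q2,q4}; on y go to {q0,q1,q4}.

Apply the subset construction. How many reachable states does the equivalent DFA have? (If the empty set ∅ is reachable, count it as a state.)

Start state of the DFA: {q0,q3} (ε-closure of the NFA start).
{q0,q3} --x--> {q0,q1,q2,q3}  [new]
{q0,q3} --y--> {q0,q1,q2,q3,q4}  [new]
{q0,q1,q2,q3} --x--> {q0,q1,q2,q3,q4}  [seen]
{q0,q1,q2,q3} --y--> {q0,q1,q2,q3,q4}  [seen]
{q0,q1,q2,q3,q4} --x--> {q0,q1,q2,q3,q4}  [seen]
{q0,q1,q2,q3,q4} --y--> {q0,q1,q2,q3,q4}  [seen]
Reachable DFA states: {q0,q3}, {q0,q1,q2,q3}, {q0,q1,q2,q3,q4}.

3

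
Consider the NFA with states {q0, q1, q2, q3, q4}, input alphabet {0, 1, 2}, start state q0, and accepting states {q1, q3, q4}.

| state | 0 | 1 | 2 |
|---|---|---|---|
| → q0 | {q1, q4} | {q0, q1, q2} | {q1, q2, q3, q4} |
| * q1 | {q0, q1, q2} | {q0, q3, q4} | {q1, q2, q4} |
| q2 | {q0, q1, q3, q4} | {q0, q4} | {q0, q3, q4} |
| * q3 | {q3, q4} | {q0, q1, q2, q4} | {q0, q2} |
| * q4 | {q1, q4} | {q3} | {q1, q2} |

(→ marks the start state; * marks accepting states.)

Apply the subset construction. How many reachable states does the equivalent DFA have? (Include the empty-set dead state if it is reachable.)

Start state of the DFA: {q0}.
{q0} --0--> {q1, q4}  [new]
{q0} --1--> {q0, q1, q2}  [new]
{q0} --2--> {q1, q2, q3, q4}  [new]
{q1, q4} --0--> {q0, q1, q2, q4}  [new]
{q1, q4} --1--> {q0, q3, q4}  [new]
{q1, q4} --2--> {q1, q2, q4}  [new]
{q0, q1, q2} --0--> {q0, q1, q2, q3, q4}  [new]
{q0, q1, q2} --1--> {q0, q1, q2, q3, q4}  [seen]
{q0, q1, q2} --2--> {q0, q1, q2, q3, q4}  [seen]
{q1, q2, q3, q4} --0--> {q0, q1, q2, q3, q4}  [seen]
{q1, q2, q3, q4} --1--> {q0, q1, q2, q3, q4}  [seen]
{q1, q2, q3, q4} --2--> {q0, q1, q2, q3, q4}  [seen]
{q0, q1, q2, q4} --0--> {q0, q1, q2, q3, q4}  [seen]
{q0, q1, q2, q4} --1--> {q0, q1, q2, q3, q4}  [seen]
{q0, q1, q2, q4} --2--> {q0, q1, q2, q3, q4}  [seen]
{q0, q3, q4} --0--> {q1, q3, q4}  [new]
{q0, q3, q4} --1--> {q0, q1, q2, q3, q4}  [seen]
{q0, q3, q4} --2--> {q0, q1, q2, q3, q4}  [seen]
{q1, q2, q4} --0--> {q0, q1, q2, q3, q4}  [seen]
{q1, q2, q4} --1--> {q0, q3, q4}  [seen]
{q1, q2, q4} --2--> {q0, q1, q2, q3, q4}  [seen]
{q0, q1, q2, q3, q4} --0--> {q0, q1, q2, q3, q4}  [seen]
{q0, q1, q2, q3, q4} --1--> {q0, q1, q2, q3, q4}  [seen]
{q0, q1, q2, q3, q4} --2--> {q0, q1, q2, q3, q4}  [seen]
{q1, q3, q4} --0--> {q0, q1, q2, q3, q4}  [seen]
{q1, q3, q4} --1--> {q0, q1, q2, q3, q4}  [seen]
{q1, q3, q4} --2--> {q0, q1, q2, q4}  [seen]
Reachable DFA states: {q0}, {q1, q4}, {q0, q1, q2}, {q1, q2, q3, q4}, {q0, q1, q2, q4}, {q0, q3, q4}, {q1, q2, q4}, {q0, q1, q2, q3, q4}, {q1, q3, q4}.

9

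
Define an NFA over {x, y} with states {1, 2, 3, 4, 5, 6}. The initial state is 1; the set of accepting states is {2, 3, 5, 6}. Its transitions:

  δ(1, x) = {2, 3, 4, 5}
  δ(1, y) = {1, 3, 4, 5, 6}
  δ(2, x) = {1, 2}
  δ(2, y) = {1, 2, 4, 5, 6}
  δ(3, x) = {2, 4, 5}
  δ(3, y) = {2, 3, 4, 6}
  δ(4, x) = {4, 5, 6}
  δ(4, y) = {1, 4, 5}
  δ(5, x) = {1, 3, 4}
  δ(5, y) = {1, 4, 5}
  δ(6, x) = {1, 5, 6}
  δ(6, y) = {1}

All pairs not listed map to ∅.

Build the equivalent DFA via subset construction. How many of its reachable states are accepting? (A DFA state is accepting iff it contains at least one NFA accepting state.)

Start state of the DFA: {1}.
{1} --x--> {2, 3, 4, 5}  [new]
{1} --y--> {1, 3, 4, 5, 6}  [new]
{2, 3, 4, 5} --x--> {1, 2, 3, 4, 5, 6}  [new]
{2, 3, 4, 5} --y--> {1, 2, 3, 4, 5, 6}  [seen]
{1, 3, 4, 5, 6} --x--> {1, 2, 3, 4, 5, 6}  [seen]
{1, 3, 4, 5, 6} --y--> {1, 2, 3, 4, 5, 6}  [seen]
{1, 2, 3, 4, 5, 6} --x--> {1, 2, 3, 4, 5, 6}  [seen]
{1, 2, 3, 4, 5, 6} --y--> {1, 2, 3, 4, 5, 6}  [seen]
Reachable DFA states: {1}, {2, 3, 4, 5}, {1, 3, 4, 5, 6}, {1, 2, 3, 4, 5, 6}.
Accepting DFA states (contain an NFA accepting state): {2, 3, 4, 5}, {1, 3, 4, 5, 6}, {1, 2, 3, 4, 5, 6}.

3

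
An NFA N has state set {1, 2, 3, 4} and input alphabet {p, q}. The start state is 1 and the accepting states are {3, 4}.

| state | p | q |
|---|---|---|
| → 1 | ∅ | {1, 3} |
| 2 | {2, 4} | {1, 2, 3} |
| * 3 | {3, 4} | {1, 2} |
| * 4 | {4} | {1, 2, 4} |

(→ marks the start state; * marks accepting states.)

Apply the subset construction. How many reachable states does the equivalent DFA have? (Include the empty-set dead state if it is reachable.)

9

Start state of the DFA: {1}.
{1} --p--> ∅  [new]
{1} --q--> {1, 3}  [new]
∅ --p--> ∅  [seen]
∅ --q--> ∅  [seen]
{1, 3} --p--> {3, 4}  [new]
{1, 3} --q--> {1, 2, 3}  [new]
{3, 4} --p--> {3, 4}  [seen]
{3, 4} --q--> {1, 2, 4}  [new]
{1, 2, 3} --p--> {2, 3, 4}  [new]
{1, 2, 3} --q--> {1, 2, 3}  [seen]
{1, 2, 4} --p--> {2, 4}  [new]
{1, 2, 4} --q--> {1, 2, 3, 4}  [new]
{2, 3, 4} --p--> {2, 3, 4}  [seen]
{2, 3, 4} --q--> {1, 2, 3, 4}  [seen]
{2, 4} --p--> {2, 4}  [seen]
{2, 4} --q--> {1, 2, 3, 4}  [seen]
{1, 2, 3, 4} --p--> {2, 3, 4}  [seen]
{1, 2, 3, 4} --q--> {1, 2, 3, 4}  [seen]
Reachable DFA states: {1}, ∅, {1, 3}, {3, 4}, {1, 2, 3}, {1, 2, 4}, {2, 3, 4}, {2, 4}, {1, 2, 3, 4}.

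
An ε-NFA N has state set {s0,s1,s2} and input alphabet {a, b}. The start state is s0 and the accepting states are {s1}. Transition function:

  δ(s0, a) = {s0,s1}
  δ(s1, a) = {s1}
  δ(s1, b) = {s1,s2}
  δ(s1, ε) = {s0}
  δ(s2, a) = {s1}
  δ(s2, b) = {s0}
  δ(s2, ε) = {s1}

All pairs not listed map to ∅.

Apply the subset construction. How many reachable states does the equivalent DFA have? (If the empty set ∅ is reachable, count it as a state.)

Start state of the DFA: {s0} (ε-closure of the NFA start).
{s0} --a--> {s0,s1}  [new]
{s0} --b--> ∅  [new]
{s0,s1} --a--> {s0,s1}  [seen]
{s0,s1} --b--> {s0,s1,s2}  [new]
∅ --a--> ∅  [seen]
∅ --b--> ∅  [seen]
{s0,s1,s2} --a--> {s0,s1}  [seen]
{s0,s1,s2} --b--> {s0,s1,s2}  [seen]
Reachable DFA states: {s0}, {s0,s1}, ∅, {s0,s1,s2}.

4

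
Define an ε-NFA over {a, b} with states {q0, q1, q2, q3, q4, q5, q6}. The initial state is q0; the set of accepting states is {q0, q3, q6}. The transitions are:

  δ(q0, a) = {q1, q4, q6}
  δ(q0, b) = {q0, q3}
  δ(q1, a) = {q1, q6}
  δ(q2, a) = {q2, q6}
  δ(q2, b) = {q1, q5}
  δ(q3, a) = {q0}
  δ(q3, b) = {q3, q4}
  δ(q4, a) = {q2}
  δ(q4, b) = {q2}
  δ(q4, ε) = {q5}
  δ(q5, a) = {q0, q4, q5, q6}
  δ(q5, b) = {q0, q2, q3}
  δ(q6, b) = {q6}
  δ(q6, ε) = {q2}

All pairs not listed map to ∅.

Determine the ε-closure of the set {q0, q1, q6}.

Begin with {q0, q1, q6}.
q6 →ε {q2}; add q2.
ε-closure = {q0, q1, q2, q6}.

{q0, q1, q2, q6}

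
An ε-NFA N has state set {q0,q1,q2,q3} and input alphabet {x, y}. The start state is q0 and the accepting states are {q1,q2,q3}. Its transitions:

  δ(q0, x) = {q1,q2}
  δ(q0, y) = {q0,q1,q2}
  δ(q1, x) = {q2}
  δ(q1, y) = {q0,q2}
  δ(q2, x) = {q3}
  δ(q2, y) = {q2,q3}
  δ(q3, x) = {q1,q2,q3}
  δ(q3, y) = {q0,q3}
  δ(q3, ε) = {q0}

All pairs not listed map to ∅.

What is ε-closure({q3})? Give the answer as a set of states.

{q0,q3}

Begin with {q3}.
q3 →ε {q0}; add q0.
ε-closure = {q0,q3}.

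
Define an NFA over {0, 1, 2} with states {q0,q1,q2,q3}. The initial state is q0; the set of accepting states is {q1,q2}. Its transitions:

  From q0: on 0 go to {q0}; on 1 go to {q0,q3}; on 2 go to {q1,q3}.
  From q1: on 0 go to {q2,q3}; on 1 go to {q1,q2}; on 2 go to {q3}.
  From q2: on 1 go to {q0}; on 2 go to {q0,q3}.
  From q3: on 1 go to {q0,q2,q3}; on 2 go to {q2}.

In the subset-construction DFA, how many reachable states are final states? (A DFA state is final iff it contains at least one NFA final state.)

Start state of the DFA: {q0}.
{q0} --0--> {q0}  [seen]
{q0} --1--> {q0,q3}  [new]
{q0} --2--> {q1,q3}  [new]
{q0,q3} --0--> {q0}  [seen]
{q0,q3} --1--> {q0,q2,q3}  [new]
{q0,q3} --2--> {q1,q2,q3}  [new]
{q1,q3} --0--> {q2,q3}  [new]
{q1,q3} --1--> {q0,q1,q2,q3}  [new]
{q1,q3} --2--> {q2,q3}  [seen]
{q0,q2,q3} --0--> {q0}  [seen]
{q0,q2,q3} --1--> {q0,q2,q3}  [seen]
{q0,q2,q3} --2--> {q0,q1,q2,q3}  [seen]
{q1,q2,q3} --0--> {q2,q3}  [seen]
{q1,q2,q3} --1--> {q0,q1,q2,q3}  [seen]
{q1,q2,q3} --2--> {q0,q2,q3}  [seen]
{q2,q3} --0--> ∅  [new]
{q2,q3} --1--> {q0,q2,q3}  [seen]
{q2,q3} --2--> {q0,q2,q3}  [seen]
{q0,q1,q2,q3} --0--> {q0,q2,q3}  [seen]
{q0,q1,q2,q3} --1--> {q0,q1,q2,q3}  [seen]
{q0,q1,q2,q3} --2--> {q0,q1,q2,q3}  [seen]
∅ --0--> ∅  [seen]
∅ --1--> ∅  [seen]
∅ --2--> ∅  [seen]
Reachable DFA states: {q0}, {q0,q3}, {q1,q3}, {q0,q2,q3}, {q1,q2,q3}, {q2,q3}, {q0,q1,q2,q3}, ∅.
Accepting DFA states (contain an NFA accepting state): {q1,q3}, {q0,q2,q3}, {q1,q2,q3}, {q2,q3}, {q0,q1,q2,q3}.

5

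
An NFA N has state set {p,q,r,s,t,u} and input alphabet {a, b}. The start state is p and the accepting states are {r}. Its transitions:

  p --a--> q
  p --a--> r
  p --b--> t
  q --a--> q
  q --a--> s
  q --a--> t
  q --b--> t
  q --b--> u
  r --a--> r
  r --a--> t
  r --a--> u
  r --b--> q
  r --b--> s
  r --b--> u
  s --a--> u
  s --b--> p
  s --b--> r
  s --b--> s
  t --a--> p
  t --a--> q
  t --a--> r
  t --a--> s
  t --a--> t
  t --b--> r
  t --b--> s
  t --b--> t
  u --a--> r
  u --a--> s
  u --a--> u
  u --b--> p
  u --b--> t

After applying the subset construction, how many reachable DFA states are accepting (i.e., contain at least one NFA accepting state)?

6

Start state of the DFA: {p}.
{p} --a--> {q,r}  [new]
{p} --b--> {t}  [new]
{q,r} --a--> {q,r,s,t,u}  [new]
{q,r} --b--> {q,s,t,u}  [new]
{t} --a--> {p,q,r,s,t}  [new]
{t} --b--> {r,s,t}  [new]
{q,r,s,t,u} --a--> {p,q,r,s,t,u}  [new]
{q,r,s,t,u} --b--> {p,q,r,s,t,u}  [seen]
{q,s,t,u} --a--> {p,q,r,s,t,u}  [seen]
{q,s,t,u} --b--> {p,r,s,t,u}  [new]
{p,q,r,s,t} --a--> {p,q,r,s,t,u}  [seen]
{p,q,r,s,t} --b--> {p,q,r,s,t,u}  [seen]
{r,s,t} --a--> {p,q,r,s,t,u}  [seen]
{r,s,t} --b--> {p,q,r,s,t,u}  [seen]
{p,q,r,s,t,u} --a--> {p,q,r,s,t,u}  [seen]
{p,q,r,s,t,u} --b--> {p,q,r,s,t,u}  [seen]
{p,r,s,t,u} --a--> {p,q,r,s,t,u}  [seen]
{p,r,s,t,u} --b--> {p,q,r,s,t,u}  [seen]
Reachable DFA states: {p}, {q,r}, {t}, {q,r,s,t,u}, {q,s,t,u}, {p,q,r,s,t}, {r,s,t}, {p,q,r,s,t,u}, {p,r,s,t,u}.
Accepting DFA states (contain an NFA accepting state): {q,r}, {q,r,s,t,u}, {p,q,r,s,t}, {r,s,t}, {p,q,r,s,t,u}, {p,r,s,t,u}.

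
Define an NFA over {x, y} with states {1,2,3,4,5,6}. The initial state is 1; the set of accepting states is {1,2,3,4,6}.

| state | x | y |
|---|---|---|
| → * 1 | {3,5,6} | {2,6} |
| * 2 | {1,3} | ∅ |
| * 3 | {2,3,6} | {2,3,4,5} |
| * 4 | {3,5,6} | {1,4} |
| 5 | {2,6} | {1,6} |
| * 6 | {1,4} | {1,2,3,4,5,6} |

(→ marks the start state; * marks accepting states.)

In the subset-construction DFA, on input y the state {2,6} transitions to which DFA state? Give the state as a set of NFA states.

{1,2,3,4,5,6}

δ(2,y) = ∅; δ(6,y) = {1,2,3,4,5,6}.
Union: {1,2,3,4,5,6}.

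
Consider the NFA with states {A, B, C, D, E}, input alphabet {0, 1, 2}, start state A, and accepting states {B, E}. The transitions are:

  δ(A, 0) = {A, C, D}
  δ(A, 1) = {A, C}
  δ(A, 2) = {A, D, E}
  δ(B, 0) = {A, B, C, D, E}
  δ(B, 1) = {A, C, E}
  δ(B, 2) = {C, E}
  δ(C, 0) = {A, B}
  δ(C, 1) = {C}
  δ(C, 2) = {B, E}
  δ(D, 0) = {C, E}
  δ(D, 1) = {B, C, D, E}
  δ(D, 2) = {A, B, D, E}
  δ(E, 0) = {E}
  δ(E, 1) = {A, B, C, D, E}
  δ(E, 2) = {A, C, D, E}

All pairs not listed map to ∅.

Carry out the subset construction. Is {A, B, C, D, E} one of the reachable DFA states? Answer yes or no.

yes

Start state of the DFA: {A}.
{A} --0--> {A, C, D}  [new]
{A} --1--> {A, C}  [new]
{A} --2--> {A, D, E}  [new]
{A, C, D} --0--> {A, B, C, D, E}  [new]
{A, C, D} --1--> {A, B, C, D, E}  [seen]
{A, C, D} --2--> {A, B, D, E}  [new]
{A, C} --0--> {A, B, C, D}  [new]
{A, C} --1--> {A, C}  [seen]
{A, C} --2--> {A, B, D, E}  [seen]
{A, D, E} --0--> {A, C, D, E}  [new]
{A, D, E} --1--> {A, B, C, D, E}  [seen]
{A, D, E} --2--> {A, B, C, D, E}  [seen]
{A, B, C, D, E} --0--> {A, B, C, D, E}  [seen]
{A, B, C, D, E} --1--> {A, B, C, D, E}  [seen]
{A, B, C, D, E} --2--> {A, B, C, D, E}  [seen]
{A, B, D, E} --0--> {A, B, C, D, E}  [seen]
{A, B, D, E} --1--> {A, B, C, D, E}  [seen]
{A, B, D, E} --2--> {A, B, C, D, E}  [seen]
{A, B, C, D} --0--> {A, B, C, D, E}  [seen]
{A, B, C, D} --1--> {A, B, C, D, E}  [seen]
{A, B, C, D} --2--> {A, B, C, D, E}  [seen]
{A, C, D, E} --0--> {A, B, C, D, E}  [seen]
{A, C, D, E} --1--> {A, B, C, D, E}  [seen]
{A, C, D, E} --2--> {A, B, C, D, E}  [seen]
Reachable DFA states: {A}, {A, C, D}, {A, C}, {A, D, E}, {A, B, C, D, E}, {A, B, D, E}, {A, B, C, D}, {A, C, D, E}.
{A, B, C, D, E} is among them.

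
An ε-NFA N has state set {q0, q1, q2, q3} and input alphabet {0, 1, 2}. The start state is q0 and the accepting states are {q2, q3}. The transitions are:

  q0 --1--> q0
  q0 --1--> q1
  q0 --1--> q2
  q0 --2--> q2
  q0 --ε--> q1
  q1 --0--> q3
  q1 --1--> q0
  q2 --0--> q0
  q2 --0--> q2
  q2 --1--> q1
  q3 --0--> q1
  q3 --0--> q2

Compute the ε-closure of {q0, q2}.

Begin with {q0, q2}.
q0 →ε {q1}; add q1.
ε-closure = {q0, q1, q2}.

{q0, q1, q2}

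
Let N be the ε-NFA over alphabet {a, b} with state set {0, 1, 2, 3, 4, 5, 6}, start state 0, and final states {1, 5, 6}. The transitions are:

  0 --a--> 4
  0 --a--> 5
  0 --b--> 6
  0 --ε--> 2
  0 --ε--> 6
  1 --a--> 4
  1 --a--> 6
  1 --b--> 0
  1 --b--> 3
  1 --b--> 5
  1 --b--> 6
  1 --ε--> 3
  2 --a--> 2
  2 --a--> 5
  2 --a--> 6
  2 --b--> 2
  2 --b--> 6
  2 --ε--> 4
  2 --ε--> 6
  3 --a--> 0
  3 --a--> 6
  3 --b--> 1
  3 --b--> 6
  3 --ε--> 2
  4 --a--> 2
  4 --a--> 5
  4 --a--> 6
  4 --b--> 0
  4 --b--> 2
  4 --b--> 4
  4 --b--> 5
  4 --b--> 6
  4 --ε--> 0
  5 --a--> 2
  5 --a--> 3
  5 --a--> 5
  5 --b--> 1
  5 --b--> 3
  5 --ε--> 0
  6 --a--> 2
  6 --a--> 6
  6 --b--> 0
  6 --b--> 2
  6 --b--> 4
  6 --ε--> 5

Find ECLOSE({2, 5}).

Begin with {2, 5}.
2 →ε {4, 6}; add 4, 6.
4 →ε {0}; add 0.
ε-closure = {0, 2, 4, 5, 6}.

{0, 2, 4, 5, 6}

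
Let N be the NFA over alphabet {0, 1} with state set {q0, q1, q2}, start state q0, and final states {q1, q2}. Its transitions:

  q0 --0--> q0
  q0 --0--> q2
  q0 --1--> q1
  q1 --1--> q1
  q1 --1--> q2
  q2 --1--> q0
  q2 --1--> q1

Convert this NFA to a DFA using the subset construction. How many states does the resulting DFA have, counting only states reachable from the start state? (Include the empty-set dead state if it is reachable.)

7

Start state of the DFA: {q0}.
{q0} --0--> {q0, q2}  [new]
{q0} --1--> {q1}  [new]
{q0, q2} --0--> {q0, q2}  [seen]
{q0, q2} --1--> {q0, q1}  [new]
{q1} --0--> ∅  [new]
{q1} --1--> {q1, q2}  [new]
{q0, q1} --0--> {q0, q2}  [seen]
{q0, q1} --1--> {q1, q2}  [seen]
∅ --0--> ∅  [seen]
∅ --1--> ∅  [seen]
{q1, q2} --0--> ∅  [seen]
{q1, q2} --1--> {q0, q1, q2}  [new]
{q0, q1, q2} --0--> {q0, q2}  [seen]
{q0, q1, q2} --1--> {q0, q1, q2}  [seen]
Reachable DFA states: {q0}, {q0, q2}, {q1}, {q0, q1}, ∅, {q1, q2}, {q0, q1, q2}.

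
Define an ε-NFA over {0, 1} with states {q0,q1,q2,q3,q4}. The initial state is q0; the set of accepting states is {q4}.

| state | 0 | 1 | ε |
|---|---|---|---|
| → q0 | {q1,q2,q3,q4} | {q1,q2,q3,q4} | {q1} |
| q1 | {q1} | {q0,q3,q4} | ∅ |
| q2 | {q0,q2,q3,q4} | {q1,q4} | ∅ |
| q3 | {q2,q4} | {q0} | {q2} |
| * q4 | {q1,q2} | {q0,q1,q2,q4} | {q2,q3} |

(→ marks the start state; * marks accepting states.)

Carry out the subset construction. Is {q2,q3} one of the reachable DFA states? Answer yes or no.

no

Start state of the DFA: {q0,q1} (ε-closure of the NFA start).
{q0,q1} --0--> {q1,q2,q3,q4}  [new]
{q0,q1} --1--> {q0,q1,q2,q3,q4}  [new]
{q1,q2,q3,q4} --0--> {q0,q1,q2,q3,q4}  [seen]
{q1,q2,q3,q4} --1--> {q0,q1,q2,q3,q4}  [seen]
{q0,q1,q2,q3,q4} --0--> {q0,q1,q2,q3,q4}  [seen]
{q0,q1,q2,q3,q4} --1--> {q0,q1,q2,q3,q4}  [seen]
Reachable DFA states: {q0,q1}, {q1,q2,q3,q4}, {q0,q1,q2,q3,q4}.
{q2,q3} is not among them.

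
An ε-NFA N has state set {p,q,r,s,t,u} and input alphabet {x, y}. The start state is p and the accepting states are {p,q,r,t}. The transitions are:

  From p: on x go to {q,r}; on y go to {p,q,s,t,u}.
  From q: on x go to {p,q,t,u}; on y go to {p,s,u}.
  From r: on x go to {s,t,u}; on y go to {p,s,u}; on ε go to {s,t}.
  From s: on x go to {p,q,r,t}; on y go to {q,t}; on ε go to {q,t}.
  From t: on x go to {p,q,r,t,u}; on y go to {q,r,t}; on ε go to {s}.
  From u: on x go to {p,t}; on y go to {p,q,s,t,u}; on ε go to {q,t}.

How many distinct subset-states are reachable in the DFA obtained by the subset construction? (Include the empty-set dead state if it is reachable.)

4

Start state of the DFA: {p} (ε-closure of the NFA start).
{p} --x--> {q,r,s,t}  [new]
{p} --y--> {p,q,s,t,u}  [new]
{q,r,s,t} --x--> {p,q,r,s,t,u}  [new]
{q,r,s,t} --y--> {p,q,r,s,t,u}  [seen]
{p,q,s,t,u} --x--> {p,q,r,s,t,u}  [seen]
{p,q,s,t,u} --y--> {p,q,r,s,t,u}  [seen]
{p,q,r,s,t,u} --x--> {p,q,r,s,t,u}  [seen]
{p,q,r,s,t,u} --y--> {p,q,r,s,t,u}  [seen]
Reachable DFA states: {p}, {q,r,s,t}, {p,q,s,t,u}, {p,q,r,s,t,u}.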